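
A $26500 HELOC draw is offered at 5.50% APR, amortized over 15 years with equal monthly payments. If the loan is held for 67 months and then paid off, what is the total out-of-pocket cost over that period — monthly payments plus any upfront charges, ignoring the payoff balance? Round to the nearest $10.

At 5.50% the monthly rate is 0.0045833, so the payment is 26,500 × 0.0045833 / (1 − 1.0045833^−180) = $216.53.
Total outlay = 67 × $216.53 = $14,507.51.

$14,510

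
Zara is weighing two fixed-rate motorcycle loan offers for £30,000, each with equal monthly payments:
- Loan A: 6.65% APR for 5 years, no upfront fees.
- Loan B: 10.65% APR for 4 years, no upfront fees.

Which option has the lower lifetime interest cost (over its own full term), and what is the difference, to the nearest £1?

Loan A: monthly rate = 6.65%/12 = 0.0055417; payment = 30,000 × 0.0055417 / (1 − (1+0.0055417)^−60) = £589.09.
Total interest on Loan A = 60 × £589.09 − £30,000 = £5,345.40.
Loan B: monthly rate = 10.65%/12 = 0.0088750; payment = 30,000 × 0.0088750 / (1 − (1+0.0088750)^−48) = £770.28.
Total interest on Loan B = 48 × £770.28 − £30,000 = £6,973.44.
Loan A is lower by £1,628.04.

Loan A by £1,628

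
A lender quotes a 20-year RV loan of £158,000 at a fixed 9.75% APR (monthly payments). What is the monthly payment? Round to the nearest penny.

Monthly rate = 9.75%/12 = 0.0081250; payment = 158,000 × 0.0081250 / (1 − (1+0.0081250)^−240) = £1,498.66.

£1,498.66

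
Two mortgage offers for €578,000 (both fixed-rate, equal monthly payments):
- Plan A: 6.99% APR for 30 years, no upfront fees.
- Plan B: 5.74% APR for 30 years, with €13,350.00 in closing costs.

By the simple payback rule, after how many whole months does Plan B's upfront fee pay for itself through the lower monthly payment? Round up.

Plan A: at 6.99% the monthly rate is 0.0058250, so the payment is 578,000 × 0.0058250 / (1 − 1.0058250^−360) = €3,841.57.
Plan B: at 5.74% the monthly rate is 0.0047833, so the payment is 578,000 × 0.0047833 / (1 − 1.0047833^−360) = €3,369.38.
Monthly savings = €3,841.57 − €3,369.38 = €472.19.
Break-even = €13,350.00 / €472.19 = 28.27 → 29 months.

29 months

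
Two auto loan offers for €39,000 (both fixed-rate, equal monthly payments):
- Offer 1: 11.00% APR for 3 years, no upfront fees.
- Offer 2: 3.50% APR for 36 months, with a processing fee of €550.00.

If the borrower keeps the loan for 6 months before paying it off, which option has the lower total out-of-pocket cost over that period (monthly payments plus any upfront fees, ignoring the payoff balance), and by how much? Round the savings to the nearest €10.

Offer 2 by €250

Offer 1: monthly rate = 11%/12 = 0.0091667; payment = 39,000 × 0.0091667 / (1 − (1+0.0091667)^−36) = €1,276.81.
Offer 2: monthly rate = 3.5%/12 = 0.0029167; payment = 39,000 × 0.0029167 / (1 − (1+0.0029167)^−36) = €1,142.78.
Over 6 months: Offer 1 costs 6 × €1,276.81 = €7,660.86; Offer 2 costs 6 × €1,142.78 + €550.00 = €7,406.68.
Offer 2 is cheaper by €7,660.86 − €7,406.68 = €254.18.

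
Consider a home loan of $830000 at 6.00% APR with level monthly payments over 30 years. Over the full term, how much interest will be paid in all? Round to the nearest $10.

$961,460

Monthly rate = 6%/12 = 0.0050000; payment = 830,000 × 0.0050000 / (1 − (1+0.0050000)^−360) = $4,976.27.
Total paid = 360 × $4,976.27 = $1,791,457.20; interest = $1,791,457.20 − $830,000 = $961,457.20.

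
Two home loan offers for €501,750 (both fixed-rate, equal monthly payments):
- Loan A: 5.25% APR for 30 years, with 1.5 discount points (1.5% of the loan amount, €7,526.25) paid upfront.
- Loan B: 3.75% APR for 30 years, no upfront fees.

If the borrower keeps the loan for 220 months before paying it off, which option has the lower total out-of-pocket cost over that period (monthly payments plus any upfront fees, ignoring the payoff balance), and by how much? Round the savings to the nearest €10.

Loan A: monthly rate = 5.25%/12 = 0.0043750; payment = 501,750 × 0.0043750 / (1 − (1+0.0043750)^−360) = €2,770.68.
Loan B: monthly rate = 3.75%/12 = 0.0031250; payment = 501,750 × 0.0031250 / (1 − (1+0.0031250)^−360) = €2,323.68.
Over 220 months: Loan A costs 220 × €2,770.68 + €7,526.25 = €617,075.85; Loan B costs 220 × €2,323.68 = €511,209.60.
Loan B is cheaper by €617,075.85 − €511,209.60 = €105,866.25.

Loan B by €105,870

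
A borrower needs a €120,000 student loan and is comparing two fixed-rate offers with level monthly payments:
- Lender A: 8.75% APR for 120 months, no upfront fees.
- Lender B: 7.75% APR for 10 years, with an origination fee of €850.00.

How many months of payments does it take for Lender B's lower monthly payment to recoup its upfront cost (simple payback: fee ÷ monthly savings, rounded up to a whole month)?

Lender A: at 8.75% the monthly rate is 0.0072917, so the payment is 120,000 × 0.0072917 / (1 − 1.0072917^−120) = €1,503.92.
Lender B: at 7.75% the monthly rate is 0.0064583, so the payment is 120,000 × 0.0064583 / (1 − 1.0064583^−120) = €1,440.13.
Monthly savings = €1,503.92 − €1,440.13 = €63.79.
Break-even = €850.00 / €63.79 = 13.32 → 14 months.

14 months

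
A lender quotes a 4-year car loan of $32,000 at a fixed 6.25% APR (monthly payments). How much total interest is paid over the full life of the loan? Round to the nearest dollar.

Monthly rate = 6.25%/12 = 0.0052083; payment = 32,000 × 0.0052083 / (1 − (1+0.0052083)^−48) = $755.19.
Total paid = 48 × $755.19 = $36,249.12; interest = $36,249.12 − $32,000 = $4,249.12.

$4,249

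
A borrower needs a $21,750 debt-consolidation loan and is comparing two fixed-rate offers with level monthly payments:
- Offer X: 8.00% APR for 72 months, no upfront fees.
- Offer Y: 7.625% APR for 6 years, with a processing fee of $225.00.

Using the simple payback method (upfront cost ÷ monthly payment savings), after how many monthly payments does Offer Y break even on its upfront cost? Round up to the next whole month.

57 months

Offer X: monthly rate = 8%/12 = 0.0066667; payment = 21,750 × 0.0066667 / (1 − (1+0.0066667)^−72) = $381.35.
Offer Y: at 7.625% the monthly rate is 0.0063542, so the payment is 21,750 × 0.0063542 / (1 − 1.0063542^−72) = $377.38.
Monthly savings = $381.35 − $377.38 = $3.97.
Break-even = $225.00 / $3.97 = 56.68 → 57 months.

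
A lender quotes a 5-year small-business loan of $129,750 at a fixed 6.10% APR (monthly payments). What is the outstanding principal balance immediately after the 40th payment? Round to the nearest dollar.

$47,702

With monthly rate i = 6.1%/12 = 0.0050833, the balance after k of n payments is P · [(1+i)^n − (1+i)^k] / [(1+i)^n − 1].
(1+0.0050833)^60 = 1.35557729 and (1+0.0050833)^40 = 1.22484986, so the balance is 129,750 × (1.35557729 − 1.22484986) / (1.35557729 − 1) = $47,702.38.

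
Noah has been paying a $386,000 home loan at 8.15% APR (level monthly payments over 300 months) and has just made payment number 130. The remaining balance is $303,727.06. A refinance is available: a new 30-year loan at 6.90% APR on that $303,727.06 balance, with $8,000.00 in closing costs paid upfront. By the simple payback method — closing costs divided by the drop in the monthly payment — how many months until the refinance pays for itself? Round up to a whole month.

8 months

Current payment = 386,000 × 8.15%/12 / (1 − (1+0.0067917)^−300) = $3,017.67.
Refinanced payment = 303,727.06 × 0.0057500 / (1 − (1+0.0057500)^−360) = $2,000.35.
Monthly savings = $3,017.67 − $2,000.35 = $1,017.32.
Break-even = $8,000.00 / $1,017.32 = 7.86 → 8 months.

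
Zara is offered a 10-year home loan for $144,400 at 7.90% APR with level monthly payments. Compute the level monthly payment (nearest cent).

$1,744.35

At 7.90% the monthly rate is 0.0065833, so the payment is 144,400 × 0.0065833 / (1 − 1.0065833^−120) = $1,744.35.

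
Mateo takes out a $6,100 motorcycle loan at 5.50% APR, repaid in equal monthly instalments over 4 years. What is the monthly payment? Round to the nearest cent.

At 5.50% the monthly rate is 0.0045833, so the payment is 6,100 × 0.0045833 / (1 − 1.0045833^−48) = $141.86.

$141.86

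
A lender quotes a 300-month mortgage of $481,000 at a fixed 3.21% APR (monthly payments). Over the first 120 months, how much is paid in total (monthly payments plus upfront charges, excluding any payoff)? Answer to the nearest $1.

$280,061

Monthly rate = 3.21%/12 = 0.0026750; payment = 481,000 × 0.0026750 / (1 − (1+0.0026750)^−300) = $2,333.84.
Total outlay = 120 × $2,333.84 = $280,060.80.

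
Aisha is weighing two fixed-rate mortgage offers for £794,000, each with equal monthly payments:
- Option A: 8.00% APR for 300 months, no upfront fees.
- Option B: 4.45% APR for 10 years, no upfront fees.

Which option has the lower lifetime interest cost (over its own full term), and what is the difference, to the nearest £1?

Option A: monthly rate = 8%/12 = 0.0066667; payment = 794,000 × 0.0066667 / (1 − (1+0.0066667)^−300) = £6,128.22.
Total interest on Option A = 300 × £6,128.22 − £794,000 = £1,044,466.00.
Option B: monthly rate = 4.45%/12 = 0.0037083; payment = 794,000 × 0.0037083 / (1 − (1+0.0037083)^−120) = £8,209.77.
Total interest on Option B = 120 × £8,209.77 − £794,000 = £191,172.40.
Option B is lower by £853,293.60.

Option B by £853,294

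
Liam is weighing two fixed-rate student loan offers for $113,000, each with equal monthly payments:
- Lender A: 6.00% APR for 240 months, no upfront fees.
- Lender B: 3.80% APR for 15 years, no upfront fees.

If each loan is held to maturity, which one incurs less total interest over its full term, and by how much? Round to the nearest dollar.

Lender A: at 6.00% the monthly rate is 0.0050000, so the payment is 113,000 × 0.0050000 / (1 − 1.0050000^−240) = $809.57.
Total interest on Lender A = 240 × $809.57 − $113,000 = $81,296.80.
Lender B: at 3.80% the monthly rate is 0.0031667, so the payment is 113,000 × 0.0031667 / (1 − 1.0031667^−180) = $824.57.
Total interest on Lender B = 180 × $824.57 − $113,000 = $35,422.60.
Lender B is lower by $45,874.20.

Lender B by $45,874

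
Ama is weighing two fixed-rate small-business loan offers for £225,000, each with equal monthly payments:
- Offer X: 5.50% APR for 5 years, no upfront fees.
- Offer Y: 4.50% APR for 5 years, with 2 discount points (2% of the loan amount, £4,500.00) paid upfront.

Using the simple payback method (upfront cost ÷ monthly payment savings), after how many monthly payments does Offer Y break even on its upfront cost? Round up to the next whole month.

44 months

Offer X: at 5.50% the monthly rate is 0.0045833, so the payment is 225,000 × 0.0045833 / (1 − 1.0045833^−60) = £4,297.76.
Offer Y: monthly rate = 4.5%/12 = 0.0037500; payment = 225,000 × 0.0037500 / (1 − (1+0.0037500)^−60) = £4,194.68.
Monthly savings = £4,297.76 − £4,194.68 = £103.08.
Break-even = £4,500.00 / £103.08 = 43.66 → 44 months.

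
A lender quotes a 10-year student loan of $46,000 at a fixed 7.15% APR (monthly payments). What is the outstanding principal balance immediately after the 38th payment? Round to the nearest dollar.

With monthly rate i = 7.15%/12 = 0.0059583, the balance after k of n payments is P · [(1+i)^n − (1+i)^k] / [(1+i)^n − 1].
(1+0.0059583)^120 = 2.03985417 and (1+0.0059583)^38 = 1.25325580, so the balance is 46,000 × (2.03985417 − 1.25325580) / (2.03985417 − 1) = $34,796.73.

$34,797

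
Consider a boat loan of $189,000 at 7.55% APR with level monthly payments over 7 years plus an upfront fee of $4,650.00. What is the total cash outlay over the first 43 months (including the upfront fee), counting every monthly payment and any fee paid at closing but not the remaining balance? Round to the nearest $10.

At 7.55% the monthly rate is 0.0062917, so the payment is 189,000 × 0.0062917 / (1 − 1.0062917^−84) = $2,903.60.
Total outlay = 43 × $2,903.60 + $4,650.00 = $129,504.80.

$129,500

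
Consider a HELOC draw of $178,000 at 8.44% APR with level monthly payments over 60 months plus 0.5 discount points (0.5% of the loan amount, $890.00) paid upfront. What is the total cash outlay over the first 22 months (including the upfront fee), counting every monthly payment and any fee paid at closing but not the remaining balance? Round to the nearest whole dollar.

Monthly rate = 8.44%/12 = 0.0070333; payment = 178,000 × 0.0070333 / (1 − (1+0.0070333)^−60) = $3,646.80.
Total outlay = 22 × $3,646.80 + $890.00 = $81,119.60.

$81,120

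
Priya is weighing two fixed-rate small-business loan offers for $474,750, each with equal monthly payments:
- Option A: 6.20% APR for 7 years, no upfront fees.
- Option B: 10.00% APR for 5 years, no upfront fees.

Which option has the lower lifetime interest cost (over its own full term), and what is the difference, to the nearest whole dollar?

Option A: at 6.20% the monthly rate is 0.0051667, so the payment is 474,750 × 0.0051667 / (1 − 1.0051667^−84) = $6,981.02.
Total interest on Option A = 84 × $6,981.02 − $474,750 = $111,655.68.
Option B: at 10.00% the monthly rate is 0.0083333, so the payment is 474,750 × 0.0083333 / (1 − 1.0083333^−60) = $10,087.03.
Total interest on Option B = 60 × $10,087.03 − $474,750 = $130,471.80.
Option A is lower by $18,816.12.

Option A by $18,816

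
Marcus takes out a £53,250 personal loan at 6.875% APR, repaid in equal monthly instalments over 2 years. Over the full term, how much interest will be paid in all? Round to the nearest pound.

£3,897

At 6.875% the monthly rate is 0.0057292, so the payment is 53,250 × 0.0057292 / (1 − 1.0057292^−24) = £2,381.12.
Total paid = 24 × £2,381.12 = £57,146.88; interest = £57,146.88 − £53,250 = £3,896.88.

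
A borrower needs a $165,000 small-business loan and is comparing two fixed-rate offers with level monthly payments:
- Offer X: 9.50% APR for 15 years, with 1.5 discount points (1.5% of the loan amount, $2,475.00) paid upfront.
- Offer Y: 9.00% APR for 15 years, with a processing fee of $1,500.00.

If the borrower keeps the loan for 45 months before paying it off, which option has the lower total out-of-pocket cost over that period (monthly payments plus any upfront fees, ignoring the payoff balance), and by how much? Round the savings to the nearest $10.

Offer Y by $3,200

Offer X: monthly rate = 9.5%/12 = 0.0079167; payment = 165,000 × 0.0079167 / (1 − (1+0.0079167)^−180) = $1,722.97.
Offer Y: at 9.00% the monthly rate is 0.0075000, so the payment is 165,000 × 0.0075000 / (1 − 1.0075000^−180) = $1,673.54.
Over 45 months: Offer X costs 45 × $1,722.97 + $2,475.00 = $80,008.65; Offer Y costs 45 × $1,673.54 + $1,500.00 = $76,809.30.
Offer Y is cheaper by $80,008.65 − $76,809.30 = $3,199.35.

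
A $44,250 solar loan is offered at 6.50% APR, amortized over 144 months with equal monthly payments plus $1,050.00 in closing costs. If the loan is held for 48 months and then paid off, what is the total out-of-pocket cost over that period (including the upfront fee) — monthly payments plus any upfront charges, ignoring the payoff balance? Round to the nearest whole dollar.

$22,331

At 6.50% the monthly rate is 0.0054167, so the payment is 44,250 × 0.0054167 / (1 − 1.0054167^−144) = $443.35.
Total outlay = 48 × $443.35 + $1,050.00 = $22,330.80.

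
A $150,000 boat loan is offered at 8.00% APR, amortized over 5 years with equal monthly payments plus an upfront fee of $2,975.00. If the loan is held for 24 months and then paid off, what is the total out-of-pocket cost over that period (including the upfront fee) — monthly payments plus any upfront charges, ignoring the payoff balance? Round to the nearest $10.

Monthly rate = 8%/12 = 0.0066667; payment = 150,000 × 0.0066667 / (1 − (1+0.0066667)^−60) = $3,041.46.
Total outlay = 24 × $3,041.46 + $2,975.00 = $75,970.04.

$75,970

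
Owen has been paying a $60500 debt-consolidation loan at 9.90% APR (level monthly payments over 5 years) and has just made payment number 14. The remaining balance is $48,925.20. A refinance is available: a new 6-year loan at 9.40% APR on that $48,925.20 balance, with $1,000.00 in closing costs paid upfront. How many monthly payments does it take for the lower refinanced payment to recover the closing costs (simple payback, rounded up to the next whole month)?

Current payment = 60,500 × 9.9%/12 / (1 − (1+0.0082500)^−60) = $1,282.47.
Refinanced payment = 48,925.20 × 0.0078333 / (1 − (1+0.0078333)^−72) = $891.65.
Monthly savings = $1,282.47 − $891.65 = $390.82.
Break-even = $1,000.00 / $390.82 = 2.56 → 3 months.

3 months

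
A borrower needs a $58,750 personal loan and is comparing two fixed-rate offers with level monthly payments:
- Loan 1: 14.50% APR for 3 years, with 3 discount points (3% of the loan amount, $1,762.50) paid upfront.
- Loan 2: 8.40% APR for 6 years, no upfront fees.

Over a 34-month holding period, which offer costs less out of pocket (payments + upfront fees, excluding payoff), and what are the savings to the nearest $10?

Loan 1: at 14.50% the monthly rate is 0.0120833, so the payment is 58,750 × 0.0120833 / (1 − 1.0120833^−36) = $2,022.23.
Loan 2: at 8.40% the monthly rate is 0.0070000, so the payment is 58,750 × 0.0070000 / (1 − 1.0070000^−72) = $1,041.59.
Over 34 months: Loan 1 costs 34 × $2,022.23 + $1,762.50 = $70,518.32; Loan 2 costs 34 × $1,041.59 = $35,414.06.
Loan 2 is cheaper by $70,518.32 − $35,414.06 = $35,104.26.

Loan 2 by $35,100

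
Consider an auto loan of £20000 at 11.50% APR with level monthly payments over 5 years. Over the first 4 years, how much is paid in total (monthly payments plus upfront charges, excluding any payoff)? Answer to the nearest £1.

Monthly rate = 11.5%/12 = 0.0095833; payment = 20,000 × 0.0095833 / (1 − (1+0.0095833)^−60) = £439.85.
Total outlay = 48 × £439.85 = £21,112.80.

£21,113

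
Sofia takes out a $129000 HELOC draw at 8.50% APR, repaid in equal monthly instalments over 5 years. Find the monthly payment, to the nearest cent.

$2,646.63

Monthly rate = 8.5%/12 = 0.0070833; payment = 129,000 × 0.0070833 / (1 − (1+0.0070833)^−60) = $2,646.63.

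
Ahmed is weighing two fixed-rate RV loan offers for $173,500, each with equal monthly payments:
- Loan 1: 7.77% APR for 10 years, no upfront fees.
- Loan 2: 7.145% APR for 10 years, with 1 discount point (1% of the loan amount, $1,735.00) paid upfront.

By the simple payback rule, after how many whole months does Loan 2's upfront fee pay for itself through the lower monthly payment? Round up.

31 months

Loan 1: at 7.77% the monthly rate is 0.0064750, so the payment is 173,500 × 0.0064750 / (1 − 1.0064750^−120) = $2,084.01.
Loan 2: at 7.145% the monthly rate is 0.0059542, so the payment is 173,500 × 0.0059542 / (1 − 1.0059542^−120) = $2,027.47.
Monthly savings = $2,084.01 − $2,027.47 = $56.54.
Break-even = $1,735.00 / $56.54 = 30.69 → 31 months.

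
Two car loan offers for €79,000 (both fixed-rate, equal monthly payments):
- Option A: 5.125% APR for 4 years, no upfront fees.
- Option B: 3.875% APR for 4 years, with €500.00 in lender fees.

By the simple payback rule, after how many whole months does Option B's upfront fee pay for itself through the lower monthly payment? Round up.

12 months

Option A: monthly rate = 5.125%/12 = 0.0042708; payment = 79,000 × 0.0042708 / (1 − (1+0.0042708)^−48) = €1,823.79.
Option B: monthly rate = 3.875%/12 = 0.0032292; payment = 79,000 × 0.0032292 / (1 − (1+0.0032292)^−48) = €1,779.33.
Monthly savings = €1,823.79 − €1,779.33 = €44.46.
Break-even = €500.00 / €44.46 = 11.25 → 12 months.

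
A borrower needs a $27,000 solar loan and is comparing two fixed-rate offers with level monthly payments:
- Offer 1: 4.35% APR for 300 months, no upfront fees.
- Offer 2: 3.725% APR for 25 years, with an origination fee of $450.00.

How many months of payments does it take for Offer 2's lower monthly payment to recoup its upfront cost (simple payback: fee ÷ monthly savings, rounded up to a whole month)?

49 months

Offer 1: monthly rate = 4.35%/12 = 0.0036250; payment = 27,000 × 0.0036250 / (1 − (1+0.0036250)^−300) = $147.79.
Offer 2: at 3.725% the monthly rate is 0.0031042, so the payment is 27,000 × 0.0031042 / (1 − 1.0031042^−300) = $138.45.
Monthly savings = $147.79 − $138.45 = $9.34.
Break-even = $450.00 / $9.34 = 48.18 → 49 months.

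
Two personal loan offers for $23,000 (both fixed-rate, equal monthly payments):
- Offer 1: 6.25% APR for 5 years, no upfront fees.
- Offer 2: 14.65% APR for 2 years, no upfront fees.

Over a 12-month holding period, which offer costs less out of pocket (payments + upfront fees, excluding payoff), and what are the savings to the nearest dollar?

Offer 1 by $7,968

Offer 1: at 6.25% the monthly rate is 0.0052083, so the payment is 23,000 × 0.0052083 / (1 − 1.0052083^−60) = $447.33.
Offer 2: at 14.65% the monthly rate is 0.0122083, so the payment is 23,000 × 0.0122083 / (1 − 1.0122083^−24) = $1,111.37.
Over 12 months: Offer 1 costs 12 × $447.33 = $5,367.96; Offer 2 costs 12 × $1,111.37 = $13,336.44.
Offer 1 is cheaper by $13,336.44 − $5,367.96 = $7,968.48.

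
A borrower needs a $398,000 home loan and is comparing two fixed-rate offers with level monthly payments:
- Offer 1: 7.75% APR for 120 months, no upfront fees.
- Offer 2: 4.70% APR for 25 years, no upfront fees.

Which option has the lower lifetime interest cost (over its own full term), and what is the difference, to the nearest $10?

Offer 1: at 7.75% the monthly rate is 0.0064583, so the payment is 398,000 × 0.0064583 / (1 − 1.0064583^−120) = $4,776.42.
Total interest on Offer 1 = 120 × $4,776.42 − $398,000 = $175,170.40.
Offer 2: monthly rate = 4.7%/12 = 0.0039167; payment = 398,000 × 0.0039167 / (1 − (1+0.0039167)^−300) = $2,257.64.
Total interest on Offer 2 = 300 × $2,257.64 − $398,000 = $279,292.00.
Offer 1 is lower by $104,121.60.

Offer 1 by $104,120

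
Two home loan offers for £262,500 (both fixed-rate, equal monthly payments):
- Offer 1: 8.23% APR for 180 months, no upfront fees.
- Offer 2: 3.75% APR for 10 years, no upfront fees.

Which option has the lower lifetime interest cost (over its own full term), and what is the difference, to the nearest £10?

Offer 1: at 8.23% the monthly rate is 0.0068583, so the payment is 262,500 × 0.0068583 / (1 − 1.0068583^−180) = £2,543.57.
Total interest on Offer 1 = 180 × £2,543.57 − £262,500 = £195,342.60.
Offer 2: monthly rate = 3.75%/12 = 0.0031250; payment = 262,500 × 0.0031250 / (1 − (1+0.0031250)^−120) = £2,626.61.
Total interest on Offer 2 = 120 × £2,626.61 − £262,500 = £52,693.20.
Offer 2 is lower by £142,649.40.

Offer 2 by £142,650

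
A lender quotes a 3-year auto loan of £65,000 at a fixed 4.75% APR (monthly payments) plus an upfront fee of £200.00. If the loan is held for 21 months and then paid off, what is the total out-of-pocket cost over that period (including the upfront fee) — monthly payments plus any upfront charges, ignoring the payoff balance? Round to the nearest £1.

Monthly rate = 4.75%/12 = 0.0039583; payment = 65,000 × 0.0039583 / (1 − (1+0.0039583)^−36) = £1,940.82.
Total outlay = 21 × £1,940.82 + £200.00 = £40,957.22.

£40,957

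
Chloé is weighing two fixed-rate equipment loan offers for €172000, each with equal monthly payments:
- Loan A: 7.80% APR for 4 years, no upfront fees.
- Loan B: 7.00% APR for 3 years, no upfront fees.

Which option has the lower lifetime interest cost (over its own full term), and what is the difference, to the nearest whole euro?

Loan A: at 7.80% the monthly rate is 0.0065000, so the payment is 172,000 × 0.0065000 / (1 − 1.0065000^−48) = €4,182.89.
Total interest on Loan A = 48 × €4,182.89 − €172,000 = €28,778.72.
Loan B: at 7.00% the monthly rate is 0.0058333, so the payment is 172,000 × 0.0058333 / (1 − 1.0058333^−36) = €5,310.86.
Total interest on Loan B = 36 × €5,310.86 − €172,000 = €19,190.96.
Loan B is lower by €9,587.76.

Loan B by €9,588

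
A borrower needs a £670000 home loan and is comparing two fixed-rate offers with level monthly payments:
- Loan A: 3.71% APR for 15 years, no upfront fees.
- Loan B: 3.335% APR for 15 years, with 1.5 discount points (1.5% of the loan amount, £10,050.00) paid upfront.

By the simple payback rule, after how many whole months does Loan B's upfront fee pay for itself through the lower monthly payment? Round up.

Loan A: monthly rate = 3.71%/12 = 0.0030917; payment = 670,000 × 0.0030917 / (1 − (1+0.0030917)^−180) = £4,859.11.
Loan B: monthly rate = 3.335%/12 = 0.0027792; payment = 670,000 × 0.0027792 / (1 − (1+0.0027792)^−180) = £4,735.61.
Monthly savings = £4,859.11 − £4,735.61 = £123.50.
Break-even = £10,050.00 / £123.50 = 81.38 → 82 months.

82 months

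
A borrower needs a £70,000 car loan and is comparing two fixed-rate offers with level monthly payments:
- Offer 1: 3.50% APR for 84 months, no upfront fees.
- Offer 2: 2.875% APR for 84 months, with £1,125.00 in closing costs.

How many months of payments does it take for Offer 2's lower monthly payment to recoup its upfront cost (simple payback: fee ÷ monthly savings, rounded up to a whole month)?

Offer 1: at 3.50% the monthly rate is 0.0029167, so the payment is 70,000 × 0.0029167 / (1 − 1.0029167^−84) = £940.79.
Offer 2: monthly rate = 2.875%/12 = 0.0023958; payment = 70,000 × 0.0023958 / (1 − (1+0.0023958)^−84) = £920.99.
Monthly savings = £940.79 − £920.99 = £19.80.
Break-even = £1,125.00 / £19.80 = 56.82 → 57 months.

57 months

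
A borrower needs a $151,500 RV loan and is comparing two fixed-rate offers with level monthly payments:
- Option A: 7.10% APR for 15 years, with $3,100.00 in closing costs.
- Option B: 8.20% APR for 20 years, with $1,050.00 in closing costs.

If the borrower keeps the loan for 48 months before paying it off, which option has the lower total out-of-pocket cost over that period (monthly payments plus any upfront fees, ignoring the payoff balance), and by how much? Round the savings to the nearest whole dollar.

Option B by $6,086

Option A: monthly rate = 7.1%/12 = 0.0059167; payment = 151,500 × 0.0059167 / (1 − (1+0.0059167)^−180) = $1,370.21.
Option B: at 8.20% the monthly rate is 0.0068333, so the payment is 151,500 × 0.0068333 / (1 − 1.0068333^−240) = $1,286.13.
Over 48 months: Option A costs 48 × $1,370.21 + $3,100.00 = $68,870.08; Option B costs 48 × $1,286.13 + $1,050.00 = $62,784.24.
Option B is cheaper by $68,870.08 − $62,784.24 = $6,085.84.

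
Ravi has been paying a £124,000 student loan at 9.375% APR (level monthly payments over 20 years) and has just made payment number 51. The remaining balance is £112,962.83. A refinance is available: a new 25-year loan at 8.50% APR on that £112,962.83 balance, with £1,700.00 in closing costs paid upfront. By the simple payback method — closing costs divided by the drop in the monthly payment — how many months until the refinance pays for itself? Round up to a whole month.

8 months

Current payment = 124,000 × 9.375%/12 / (1 − (1+0.0078125)^−240) = £1,145.74.
Refinanced payment = 112,962.83 × 0.0070833 / (1 − (1+0.0070833)^−300) = £909.61.
Monthly savings = £1,145.74 − £909.61 = £236.13.
Break-even = £1,700.00 / £236.13 = 7.20 → 8 months.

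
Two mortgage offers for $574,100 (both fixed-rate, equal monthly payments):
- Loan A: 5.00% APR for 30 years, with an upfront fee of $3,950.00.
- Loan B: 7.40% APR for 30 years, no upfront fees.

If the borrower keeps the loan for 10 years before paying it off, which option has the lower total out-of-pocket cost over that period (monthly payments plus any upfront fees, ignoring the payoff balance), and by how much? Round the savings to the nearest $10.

Loan A: monthly rate = 5%/12 = 0.0041667; payment = 574,100 × 0.0041667 / (1 − (1+0.0041667)^−360) = $3,081.89.
Loan B: at 7.40% the monthly rate is 0.0061667, so the payment is 574,100 × 0.0061667 / (1 − 1.0061667^−360) = $3,974.95.
Over 120 months: Loan A costs 120 × $3,081.89 + $3,950.00 = $373,776.80; Loan B costs 120 × $3,974.95 = $476,994.00.
Loan A is cheaper by $476,994.00 − $373,776.80 = $103,217.20.

Loan A by $103,220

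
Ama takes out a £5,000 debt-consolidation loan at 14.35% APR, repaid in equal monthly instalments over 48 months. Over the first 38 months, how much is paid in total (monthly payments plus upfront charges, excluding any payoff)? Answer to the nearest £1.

£5,225

At 14.35% the monthly rate is 0.0119583, so the payment is 5,000 × 0.0119583 / (1 − 1.0119583^−48) = £137.51.
Total outlay = 38 × £137.51 = £5,225.38.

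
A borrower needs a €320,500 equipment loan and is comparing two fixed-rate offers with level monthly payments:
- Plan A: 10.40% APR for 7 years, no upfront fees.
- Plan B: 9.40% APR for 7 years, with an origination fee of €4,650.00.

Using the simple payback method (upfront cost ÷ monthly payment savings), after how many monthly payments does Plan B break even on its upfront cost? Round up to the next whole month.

Plan A: monthly rate = 10.4%/12 = 0.0086667; payment = 320,500 × 0.0086667 / (1 − (1+0.0086667)^−84) = €5,387.15.
Plan B: at 9.40% the monthly rate is 0.0078333, so the payment is 320,500 × 0.0078333 / (1 − 1.0078333^−84) = €5,221.85.
Monthly savings = €5,387.15 − €5,221.85 = €165.30.
Break-even = €4,650.00 / €165.30 = 28.13 → 29 months.

29 months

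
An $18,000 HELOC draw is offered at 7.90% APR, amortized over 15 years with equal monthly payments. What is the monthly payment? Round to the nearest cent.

$170.98

Monthly rate = 7.9%/12 = 0.0065833; payment = 18,000 × 0.0065833 / (1 − (1+0.0065833)^−180) = $170.98.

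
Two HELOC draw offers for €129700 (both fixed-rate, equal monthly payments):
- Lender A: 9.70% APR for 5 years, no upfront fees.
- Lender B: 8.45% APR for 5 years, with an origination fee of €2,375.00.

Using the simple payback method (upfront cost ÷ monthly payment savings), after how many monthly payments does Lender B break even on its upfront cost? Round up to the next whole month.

31 months

Lender A: monthly rate = 9.7%/12 = 0.0080833; payment = 129,700 × 0.0080833 / (1 − (1+0.0080833)^−60) = €2,736.64.
Lender B: at 8.45% the monthly rate is 0.0070417, so the payment is 129,700 × 0.0070417 / (1 − 1.0070417^−60) = €2,657.87.
Monthly savings = €2,736.64 − €2,657.87 = €78.77.
Break-even = €2,375.00 / €78.77 = 30.15 → 31 months.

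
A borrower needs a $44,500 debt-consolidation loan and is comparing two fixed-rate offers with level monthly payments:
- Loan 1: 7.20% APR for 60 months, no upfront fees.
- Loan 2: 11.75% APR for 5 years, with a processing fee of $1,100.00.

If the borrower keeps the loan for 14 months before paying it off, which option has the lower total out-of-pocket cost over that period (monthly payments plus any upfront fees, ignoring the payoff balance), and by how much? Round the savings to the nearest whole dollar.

Loan 1 by $2,485

Loan 1: monthly rate = 7.2%/12 = 0.0060000; payment = 44,500 × 0.0060000 / (1 − (1+0.0060000)^−60) = $885.36.
Loan 2: at 11.75% the monthly rate is 0.0097917, so the payment is 44,500 × 0.0097917 / (1 − 1.0097917^−60) = $984.27.
Over 14 months: Loan 1 costs 14 × $885.36 = $12,395.04; Loan 2 costs 14 × $984.27 + $1,100.00 = $14,879.78.
Loan 1 is cheaper by $14,879.78 − $12,395.04 = $2,484.74.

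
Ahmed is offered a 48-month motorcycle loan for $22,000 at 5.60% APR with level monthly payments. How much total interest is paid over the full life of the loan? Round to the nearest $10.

At 5.60% the monthly rate is 0.0046667, so the payment is 22,000 × 0.0046667 / (1 − 1.0046667^−48) = $512.65.
Total paid = 48 × $512.65 = $24,607.20; interest = $24,607.20 − $22,000 = $2,607.20.

$2,610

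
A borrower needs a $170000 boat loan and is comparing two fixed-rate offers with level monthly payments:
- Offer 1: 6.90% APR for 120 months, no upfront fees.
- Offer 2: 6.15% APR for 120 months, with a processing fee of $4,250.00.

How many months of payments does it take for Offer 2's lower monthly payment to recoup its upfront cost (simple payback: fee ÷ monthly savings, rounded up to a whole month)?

Offer 1: at 6.90% the monthly rate is 0.0057500, so the payment is 170,000 × 0.0057500 / (1 − 1.0057500^−120) = $1,965.09.
Offer 2: at 6.15% the monthly rate is 0.0051250, so the payment is 170,000 × 0.0051250 / (1 − 1.0051250^−120) = $1,900.18.
Monthly savings = $1,965.09 − $1,900.18 = $64.91.
Break-even = $4,250.00 / $64.91 = 65.48 → 66 months.

66 months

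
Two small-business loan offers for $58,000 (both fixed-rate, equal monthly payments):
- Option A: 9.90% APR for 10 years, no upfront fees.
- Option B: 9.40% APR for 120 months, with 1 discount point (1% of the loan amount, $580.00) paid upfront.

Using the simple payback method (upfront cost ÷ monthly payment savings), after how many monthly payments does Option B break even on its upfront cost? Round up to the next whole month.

Option A: at 9.90% the monthly rate is 0.0082500, so the payment is 58,000 × 0.0082500 / (1 − 1.0082500^−120) = $763.27.
Option B: monthly rate = 9.4%/12 = 0.0078333; payment = 58,000 × 0.0078333 / (1 − (1+0.0078333)^−120) = $747.33.
Monthly savings = $763.27 − $747.33 = $15.94.
Break-even = $580.00 / $15.94 = 36.39 → 37 months.

37 months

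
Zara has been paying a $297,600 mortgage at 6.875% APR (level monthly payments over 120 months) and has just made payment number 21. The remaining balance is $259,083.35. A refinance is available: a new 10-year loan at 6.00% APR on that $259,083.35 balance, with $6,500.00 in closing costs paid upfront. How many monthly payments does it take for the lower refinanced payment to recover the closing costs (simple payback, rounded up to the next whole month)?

Current payment = 297,600 × 6.875%/12 / (1 − (1+0.0057292)^−120) = $3,436.25.
Refinanced payment = 259,083.35 × 0.0050000 / (1 − (1+0.0050000)^−120) = $2,876.36.
Monthly savings = $3,436.25 − $2,876.36 = $559.89.
Break-even = $6,500.00 / $559.89 = 11.61 → 12 months.

12 months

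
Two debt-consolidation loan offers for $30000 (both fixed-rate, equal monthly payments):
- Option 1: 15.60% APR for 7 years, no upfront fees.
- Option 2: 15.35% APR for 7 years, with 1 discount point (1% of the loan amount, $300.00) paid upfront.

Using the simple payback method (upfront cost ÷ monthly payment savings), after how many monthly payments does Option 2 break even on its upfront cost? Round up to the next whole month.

71 months

Option 1: at 15.60% the monthly rate is 0.0130000, so the payment is 30,000 × 0.0130000 / (1 − 1.0130000^−84) = $589.05.
Option 2: monthly rate = 15.35%/12 = 0.0127917; payment = 30,000 × 0.0127917 / (1 − (1+0.0127917)^−84) = $584.81.
Monthly savings = $589.05 − $584.81 = $4.24.
Break-even = $300.00 / $4.24 = 70.75 → 71 months.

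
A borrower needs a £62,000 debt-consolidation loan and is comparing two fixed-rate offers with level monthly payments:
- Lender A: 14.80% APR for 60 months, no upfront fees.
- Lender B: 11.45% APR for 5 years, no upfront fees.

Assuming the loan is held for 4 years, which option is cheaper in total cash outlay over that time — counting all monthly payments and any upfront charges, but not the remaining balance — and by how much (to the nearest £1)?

Lender A: monthly rate = 14.8%/12 = 0.0123333; payment = 62,000 × 0.0123333 / (1 − (1+0.0123333)^−60) = £1,468.47.
Lender B: at 11.45% the monthly rate is 0.0095417, so the payment is 62,000 × 0.0095417 / (1 − 1.0095417^−60) = £1,361.99.
Over 48 months: Lender A costs 48 × £1,468.47 = £70,486.56; Lender B costs 48 × £1,361.99 = £65,375.52.
Lender B is cheaper by £70,486.56 − £65,375.52 = £5,111.04.

Lender B by £5,111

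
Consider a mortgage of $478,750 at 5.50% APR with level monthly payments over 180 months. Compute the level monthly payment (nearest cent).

At 5.50% the monthly rate is 0.0045833, so the payment is 478,750 × 0.0045833 / (1 − 1.0045833^−180) = $3,911.79.

$3,911.79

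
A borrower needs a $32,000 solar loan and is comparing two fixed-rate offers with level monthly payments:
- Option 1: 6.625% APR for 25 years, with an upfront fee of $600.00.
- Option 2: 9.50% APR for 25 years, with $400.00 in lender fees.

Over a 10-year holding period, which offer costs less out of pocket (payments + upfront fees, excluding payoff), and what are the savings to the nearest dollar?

Option 1 by $7,121

Option 1: monthly rate = 6.625%/12 = 0.0055208; payment = 32,000 × 0.0055208 / (1 − (1+0.0055208)^−300) = $218.57.
Option 2: at 9.50% the monthly rate is 0.0079167, so the payment is 32,000 × 0.0079167 / (1 − 1.0079167^−300) = $279.58.
Over 120 months: Option 1 costs 120 × $218.57 + $600.00 = $26,828.40; Option 2 costs 120 × $279.58 + $400.00 = $33,949.60.
Option 1 is cheaper by $33,949.60 − $26,828.40 = $7,121.20.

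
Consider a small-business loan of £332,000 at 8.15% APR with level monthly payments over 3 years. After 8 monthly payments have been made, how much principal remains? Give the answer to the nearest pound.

With monthly rate i = 8.15%/12 = 0.0067917, the balance after k of n payments is P · [(1+i)^n − (1+i)^k] / [(1+i)^n − 1].
(1+0.0067917)^36 = 1.27592762 and (1+0.0067917)^8 = 1.05564258, so the balance is 332,000 × (1.27592762 − 1.05564258) / (1.27592762 − 1) = £265,050.07.

£265,050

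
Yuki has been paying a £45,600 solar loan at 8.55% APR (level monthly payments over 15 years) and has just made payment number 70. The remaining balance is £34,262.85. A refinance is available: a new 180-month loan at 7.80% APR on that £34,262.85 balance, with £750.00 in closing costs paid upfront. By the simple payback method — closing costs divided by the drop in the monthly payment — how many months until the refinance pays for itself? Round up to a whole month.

Current payment = 45,600 × 8.55%/12 / (1 − (1+0.0071250)^−180) = £450.38.
Refinanced payment = 34,262.85 × 0.0065000 / (1 − (1+0.0065000)^−180) = £323.49.
Monthly savings = £450.38 − £323.49 = £126.89.
Break-even = £750.00 / £126.89 = 5.91 → 6 months.

6 months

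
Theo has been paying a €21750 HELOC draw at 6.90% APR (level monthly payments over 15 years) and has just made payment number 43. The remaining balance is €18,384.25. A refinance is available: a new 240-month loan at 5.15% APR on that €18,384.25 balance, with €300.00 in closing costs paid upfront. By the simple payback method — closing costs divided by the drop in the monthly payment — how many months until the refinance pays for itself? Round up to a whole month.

Current payment = 21,750 × 6.9%/12 / (1 − (1+0.0057500)^−180) = €194.28.
Refinanced payment = 18,384.25 × 0.0042917 / (1 − (1+0.0042917)^−240) = €122.86.
Monthly savings = €194.28 − €122.86 = €71.42.
Break-even = €300.00 / €71.42 = 4.20 → 5 months.

5 months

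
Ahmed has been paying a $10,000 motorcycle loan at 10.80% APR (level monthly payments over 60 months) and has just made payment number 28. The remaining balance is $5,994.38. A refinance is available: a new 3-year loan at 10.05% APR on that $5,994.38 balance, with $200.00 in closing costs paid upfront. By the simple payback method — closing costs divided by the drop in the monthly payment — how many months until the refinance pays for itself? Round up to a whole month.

9 months

Current payment = 10,000 × 10.8%/12 / (1 − (1+0.0090000)^−60) = $216.43.
Refinanced payment = 5,994.38 × 0.0083750 / (1 − (1+0.0083750)^−36) = $193.56.
Monthly savings = $216.43 − $193.56 = $22.87.
Break-even = $200.00 / $22.87 = 8.75 → 9 months.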